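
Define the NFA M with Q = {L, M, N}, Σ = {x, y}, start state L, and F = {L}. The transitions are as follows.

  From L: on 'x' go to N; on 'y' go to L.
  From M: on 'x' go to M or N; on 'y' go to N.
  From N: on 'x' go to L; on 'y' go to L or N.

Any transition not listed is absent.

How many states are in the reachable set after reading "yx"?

Start in {L}.
Read 'y': L→{L}; now {L}.
Read 'x': L→{N}; now {N}.
That set has 1 state.

1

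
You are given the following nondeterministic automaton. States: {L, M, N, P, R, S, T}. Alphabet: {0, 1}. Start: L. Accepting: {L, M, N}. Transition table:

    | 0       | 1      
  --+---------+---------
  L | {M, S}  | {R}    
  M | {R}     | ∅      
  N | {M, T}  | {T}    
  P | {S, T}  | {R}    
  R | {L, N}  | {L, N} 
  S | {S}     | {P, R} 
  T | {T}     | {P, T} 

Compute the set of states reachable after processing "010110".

Start in {L}.
Read '0': {L} → {M, S}.
Read '1': {M, S} → {P, R}.
Read '0': {P, R} → {L, N, S, T}.
Read '1': {L, N, S, T} → {P, R, T}.
Read '1': {P, R, T} → {L, N, P, R, T}.
Read '0': {L, N, P, R, T} → {L, M, N, S, T}.

{L, M, N, S, T}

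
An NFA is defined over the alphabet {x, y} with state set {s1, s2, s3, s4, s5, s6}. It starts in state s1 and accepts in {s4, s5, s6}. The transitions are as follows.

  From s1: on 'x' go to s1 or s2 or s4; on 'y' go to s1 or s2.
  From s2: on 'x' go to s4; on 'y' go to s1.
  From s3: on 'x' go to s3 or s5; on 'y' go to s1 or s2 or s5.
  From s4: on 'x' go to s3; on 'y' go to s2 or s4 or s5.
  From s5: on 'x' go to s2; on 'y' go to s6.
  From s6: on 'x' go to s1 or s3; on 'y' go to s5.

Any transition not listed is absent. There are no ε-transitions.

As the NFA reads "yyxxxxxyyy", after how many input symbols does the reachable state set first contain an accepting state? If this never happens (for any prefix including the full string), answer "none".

3

Start in {s1}.
Read 'y': {s1} → {s1, s2}.
Read 'y': {s1, s2} → {s1, s2}.
Read 'x': {s1, s2} → {s1, s2, s4}.
None of the earlier sets intersect F, but {s1, s2, s4} does.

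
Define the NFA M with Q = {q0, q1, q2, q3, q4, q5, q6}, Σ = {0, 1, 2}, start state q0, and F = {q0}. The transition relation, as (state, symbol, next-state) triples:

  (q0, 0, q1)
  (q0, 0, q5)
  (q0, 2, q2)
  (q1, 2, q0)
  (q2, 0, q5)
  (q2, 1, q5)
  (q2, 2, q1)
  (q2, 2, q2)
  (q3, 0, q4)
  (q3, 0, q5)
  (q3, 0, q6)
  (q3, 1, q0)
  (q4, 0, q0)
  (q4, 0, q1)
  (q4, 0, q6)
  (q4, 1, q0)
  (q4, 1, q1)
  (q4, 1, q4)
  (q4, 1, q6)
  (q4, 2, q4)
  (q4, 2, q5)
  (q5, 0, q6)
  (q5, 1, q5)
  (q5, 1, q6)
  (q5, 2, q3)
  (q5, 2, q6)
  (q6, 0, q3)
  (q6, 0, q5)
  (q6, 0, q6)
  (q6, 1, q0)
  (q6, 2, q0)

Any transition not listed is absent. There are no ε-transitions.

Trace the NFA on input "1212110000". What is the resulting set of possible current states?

Start in {q0}.
Read '1': q0→∅; now ∅.
The set is empty and remains empty for the remaining 9 symbols.

∅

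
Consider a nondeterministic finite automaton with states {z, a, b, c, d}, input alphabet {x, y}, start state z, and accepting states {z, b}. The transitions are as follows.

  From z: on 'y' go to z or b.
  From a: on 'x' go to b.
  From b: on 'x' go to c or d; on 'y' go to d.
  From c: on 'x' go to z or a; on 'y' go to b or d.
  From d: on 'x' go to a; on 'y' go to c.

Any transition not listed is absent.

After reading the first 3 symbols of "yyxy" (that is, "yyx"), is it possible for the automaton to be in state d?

Yes

Start in {z}.
Read 'y': {z} → {z, b}.
Read 'y': {z, b} → {z, b, d}.
Read 'x': {z, b, d} → {a, c, d}.
State d is in {a, c, d}.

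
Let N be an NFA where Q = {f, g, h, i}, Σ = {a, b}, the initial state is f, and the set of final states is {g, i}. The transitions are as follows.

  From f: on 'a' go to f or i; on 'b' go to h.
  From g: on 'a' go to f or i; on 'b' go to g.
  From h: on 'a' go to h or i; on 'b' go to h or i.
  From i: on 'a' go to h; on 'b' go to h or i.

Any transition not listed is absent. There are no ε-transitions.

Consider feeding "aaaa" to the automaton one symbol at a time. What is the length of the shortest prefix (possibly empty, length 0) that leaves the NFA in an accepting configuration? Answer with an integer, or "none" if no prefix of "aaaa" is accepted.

Start in {f}.
Read 'a': f→{f, i}; now {f, i}.
None of the earlier sets intersect F, but {f, i} does.

1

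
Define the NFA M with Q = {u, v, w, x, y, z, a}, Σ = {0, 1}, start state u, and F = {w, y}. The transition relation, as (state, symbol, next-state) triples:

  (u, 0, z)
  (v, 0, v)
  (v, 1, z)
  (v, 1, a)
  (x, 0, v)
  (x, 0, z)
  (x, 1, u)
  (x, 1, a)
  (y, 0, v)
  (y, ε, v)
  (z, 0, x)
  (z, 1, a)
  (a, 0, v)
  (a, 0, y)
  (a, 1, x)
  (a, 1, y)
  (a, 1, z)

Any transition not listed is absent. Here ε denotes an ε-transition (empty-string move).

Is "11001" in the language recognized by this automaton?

No

Start in {u}.
Read '1': {u} → ∅.
The set is empty and remains empty for the remaining 4 symbols.
The final set ∅ contains no accepting state.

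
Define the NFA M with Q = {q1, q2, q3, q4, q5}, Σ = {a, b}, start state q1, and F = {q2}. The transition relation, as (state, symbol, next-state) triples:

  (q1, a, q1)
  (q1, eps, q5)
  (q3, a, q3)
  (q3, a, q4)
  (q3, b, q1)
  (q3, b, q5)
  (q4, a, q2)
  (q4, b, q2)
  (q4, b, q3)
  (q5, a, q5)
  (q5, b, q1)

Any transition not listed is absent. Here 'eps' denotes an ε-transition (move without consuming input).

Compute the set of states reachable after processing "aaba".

Start: ε-closure({q1}) = {q1, q5}.
Read 'a': q1→{q1}, q5→{q5}; now {q1, q5}.
Read 'a': q1→{q1}, q5→{q5}; now {q1, q5}.
Read 'b': q1→∅, q5→{q1}; union {q1}; ε-closure = {q1, q5}.
Read 'a': q1→{q1}, q5→{q5}; now {q1, q5}.

{q1, q5}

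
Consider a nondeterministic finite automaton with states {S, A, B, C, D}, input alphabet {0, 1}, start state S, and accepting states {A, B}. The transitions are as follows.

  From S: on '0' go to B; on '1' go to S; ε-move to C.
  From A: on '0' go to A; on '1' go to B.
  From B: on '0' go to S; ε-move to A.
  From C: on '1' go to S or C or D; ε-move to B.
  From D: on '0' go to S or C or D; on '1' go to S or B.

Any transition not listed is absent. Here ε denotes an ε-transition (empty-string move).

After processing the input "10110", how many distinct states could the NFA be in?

5

Start: ε-closure({S}) = {S, A, B, C}.
Read '1': {S, A, B, C} → {S, A, B, C, D}.
Read '0': {S, A, B, C, D} → {S, A, B, C, D}.
Read '1': {S, A, B, C, D} → {S, A, B, C, D}.
Read '1': {S, A, B, C, D} → {S, A, B, C, D}.
Read '0': {S, A, B, C, D} → {S, A, B, C, D}.
That set has 5 states.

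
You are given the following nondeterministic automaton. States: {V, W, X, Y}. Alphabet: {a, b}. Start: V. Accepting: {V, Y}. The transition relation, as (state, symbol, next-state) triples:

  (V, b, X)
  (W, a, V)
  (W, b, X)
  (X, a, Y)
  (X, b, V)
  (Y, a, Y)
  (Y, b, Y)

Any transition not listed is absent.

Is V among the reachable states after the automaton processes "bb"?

Yes

Start in {V}.
Read 'b': V→{X}; now {X}.
Read 'b': X→{V}; now {V}.
State V is in {V}.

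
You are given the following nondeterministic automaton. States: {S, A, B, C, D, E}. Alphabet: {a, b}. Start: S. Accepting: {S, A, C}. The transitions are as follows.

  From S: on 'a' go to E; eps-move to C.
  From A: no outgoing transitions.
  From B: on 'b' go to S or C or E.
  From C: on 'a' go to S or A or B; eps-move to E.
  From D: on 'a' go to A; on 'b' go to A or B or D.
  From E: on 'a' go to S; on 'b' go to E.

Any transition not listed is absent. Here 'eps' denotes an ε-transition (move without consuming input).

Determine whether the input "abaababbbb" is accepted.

No

Start: ε-closure({S}) = {S, C, E}.
Read 'a': {S, C, E} → {S, A, B, C, E}.
Read 'b': {S, A, B, C, E} → {S, C, E}.
Read 'a': {S, C, E} → {S, A, B, C, E}.
Read 'a': {S, A, B, C, E} → {S, A, B, C, E}.
Read 'b': {S, A, B, C, E} → {S, C, E}.
Read 'a': {S, C, E} → {S, A, B, C, E}.
Read 'b': {S, A, B, C, E} → {S, C, E}.
Read 'b': {S, C, E} → {E}.
Read 'b': {E} → {E}.
Read 'b': {E} → {E}.
The final set {E} contains no accepting state.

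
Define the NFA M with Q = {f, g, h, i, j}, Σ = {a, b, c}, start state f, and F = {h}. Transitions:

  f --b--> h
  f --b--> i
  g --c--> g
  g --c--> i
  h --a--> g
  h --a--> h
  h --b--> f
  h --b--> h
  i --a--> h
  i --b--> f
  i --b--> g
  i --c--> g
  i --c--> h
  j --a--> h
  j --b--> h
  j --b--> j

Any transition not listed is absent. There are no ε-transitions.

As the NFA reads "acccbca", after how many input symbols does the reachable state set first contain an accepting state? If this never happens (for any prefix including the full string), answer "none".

none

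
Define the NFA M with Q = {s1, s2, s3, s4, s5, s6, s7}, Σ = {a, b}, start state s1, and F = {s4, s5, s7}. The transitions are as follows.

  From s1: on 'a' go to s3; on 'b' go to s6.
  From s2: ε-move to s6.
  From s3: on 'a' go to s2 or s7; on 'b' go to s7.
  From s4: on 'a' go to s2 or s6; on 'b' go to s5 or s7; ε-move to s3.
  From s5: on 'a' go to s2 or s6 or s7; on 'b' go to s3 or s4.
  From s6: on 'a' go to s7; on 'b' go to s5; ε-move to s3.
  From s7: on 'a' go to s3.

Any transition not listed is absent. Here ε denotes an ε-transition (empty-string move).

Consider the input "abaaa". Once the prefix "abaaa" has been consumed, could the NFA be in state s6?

Yes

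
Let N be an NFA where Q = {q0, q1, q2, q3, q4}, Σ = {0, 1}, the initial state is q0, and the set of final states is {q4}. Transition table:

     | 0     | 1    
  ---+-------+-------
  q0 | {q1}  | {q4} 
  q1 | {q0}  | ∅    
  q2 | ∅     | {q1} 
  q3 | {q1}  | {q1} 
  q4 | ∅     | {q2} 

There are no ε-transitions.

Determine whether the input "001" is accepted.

Yes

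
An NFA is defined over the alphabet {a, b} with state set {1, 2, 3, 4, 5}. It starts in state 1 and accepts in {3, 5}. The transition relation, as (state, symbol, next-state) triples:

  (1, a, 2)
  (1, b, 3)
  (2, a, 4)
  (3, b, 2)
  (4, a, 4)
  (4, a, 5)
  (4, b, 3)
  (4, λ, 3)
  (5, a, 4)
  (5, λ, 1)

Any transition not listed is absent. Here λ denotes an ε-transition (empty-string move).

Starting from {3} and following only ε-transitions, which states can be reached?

Begin with {3}.
No ε-moves leave this set, so the closure equals the set itself.

{3}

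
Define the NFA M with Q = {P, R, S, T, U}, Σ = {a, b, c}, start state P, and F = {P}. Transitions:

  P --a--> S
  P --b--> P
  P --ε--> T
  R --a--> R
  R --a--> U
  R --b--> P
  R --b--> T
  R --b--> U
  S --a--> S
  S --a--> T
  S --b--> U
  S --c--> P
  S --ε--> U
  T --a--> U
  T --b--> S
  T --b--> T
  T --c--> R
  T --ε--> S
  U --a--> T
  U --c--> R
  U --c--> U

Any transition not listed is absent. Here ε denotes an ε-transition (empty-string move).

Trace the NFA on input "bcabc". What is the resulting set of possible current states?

{P, R, S, T, U}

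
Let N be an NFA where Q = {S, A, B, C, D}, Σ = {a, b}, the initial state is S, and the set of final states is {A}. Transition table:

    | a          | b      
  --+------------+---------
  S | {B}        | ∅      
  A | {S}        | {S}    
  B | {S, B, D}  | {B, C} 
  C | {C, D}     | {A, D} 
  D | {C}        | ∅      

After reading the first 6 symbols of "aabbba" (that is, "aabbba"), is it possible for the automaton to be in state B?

Yes

Start in {S}.
Read 'a': {S} → {B}.
Read 'a': {B} → {S, B, D}.
Read 'b': {S, B, D} → {B, C}.
Read 'b': {B, C} → {A, B, C, D}.
Read 'b': {A, B, C, D} → {S, A, B, C, D}.
Read 'a': {S, A, B, C, D} → {S, B, C, D}.
State B is in {S, B, C, D}.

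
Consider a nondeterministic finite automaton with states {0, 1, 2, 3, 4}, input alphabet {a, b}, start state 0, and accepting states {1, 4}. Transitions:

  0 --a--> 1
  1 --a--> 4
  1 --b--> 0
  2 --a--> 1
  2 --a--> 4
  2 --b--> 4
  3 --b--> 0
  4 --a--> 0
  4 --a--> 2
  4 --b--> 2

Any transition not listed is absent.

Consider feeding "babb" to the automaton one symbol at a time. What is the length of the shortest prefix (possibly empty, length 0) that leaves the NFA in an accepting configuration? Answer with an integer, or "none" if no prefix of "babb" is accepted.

Start in {0}.
Read 'b': {0} → ∅.
The set is empty and remains empty for the remaining 3 symbols.
No reachable set along the way intersects F.

none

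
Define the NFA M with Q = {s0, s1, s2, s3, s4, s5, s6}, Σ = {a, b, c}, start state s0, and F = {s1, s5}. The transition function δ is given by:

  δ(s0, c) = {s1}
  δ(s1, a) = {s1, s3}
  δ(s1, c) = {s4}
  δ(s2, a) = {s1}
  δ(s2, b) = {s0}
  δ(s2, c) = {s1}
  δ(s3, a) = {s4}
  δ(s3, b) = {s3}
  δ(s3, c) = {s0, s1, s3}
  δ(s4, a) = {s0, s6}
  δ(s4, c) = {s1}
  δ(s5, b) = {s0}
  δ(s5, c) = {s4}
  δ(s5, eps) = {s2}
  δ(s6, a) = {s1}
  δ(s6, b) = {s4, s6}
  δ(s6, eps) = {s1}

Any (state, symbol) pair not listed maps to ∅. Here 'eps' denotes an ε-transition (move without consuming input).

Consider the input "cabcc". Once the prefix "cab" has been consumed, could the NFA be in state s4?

Start in {s0}.
Read 'c': s0→{s1}; now {s1}.
Read 'a': s1→{s1, s3}; now {s1, s3}.
Read 'b': s1→∅, s3→{s3}; now {s3}.
State s4 is not in {s3}.

No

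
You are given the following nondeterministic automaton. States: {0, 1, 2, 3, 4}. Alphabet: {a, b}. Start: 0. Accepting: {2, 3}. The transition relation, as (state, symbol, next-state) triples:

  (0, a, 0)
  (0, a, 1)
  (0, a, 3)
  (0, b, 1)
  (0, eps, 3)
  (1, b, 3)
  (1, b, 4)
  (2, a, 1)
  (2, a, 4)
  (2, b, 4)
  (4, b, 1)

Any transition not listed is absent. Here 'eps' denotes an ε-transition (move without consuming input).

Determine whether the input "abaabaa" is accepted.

No

Start: ε-closure({0}) = {0, 3}.
Read 'a': {0, 3} → {0, 1, 3}.
Read 'b': {0, 1, 3} → {1, 3, 4}.
Read 'a': {1, 3, 4} → ∅.
The set is empty and remains empty for the remaining 4 symbols.
The final set ∅ contains no accepting state.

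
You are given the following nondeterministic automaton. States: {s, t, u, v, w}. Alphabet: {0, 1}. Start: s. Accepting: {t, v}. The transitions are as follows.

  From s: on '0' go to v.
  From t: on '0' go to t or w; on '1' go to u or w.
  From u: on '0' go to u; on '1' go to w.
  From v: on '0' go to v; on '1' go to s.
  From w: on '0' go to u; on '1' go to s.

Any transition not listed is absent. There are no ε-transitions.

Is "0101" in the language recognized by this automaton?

Start in {s}.
Read '0': {s} → {v}.
Read '1': {v} → {s}.
Read '0': {s} → {v}.
Read '1': {v} → {s}.
The final set {s} contains no accepting state.

No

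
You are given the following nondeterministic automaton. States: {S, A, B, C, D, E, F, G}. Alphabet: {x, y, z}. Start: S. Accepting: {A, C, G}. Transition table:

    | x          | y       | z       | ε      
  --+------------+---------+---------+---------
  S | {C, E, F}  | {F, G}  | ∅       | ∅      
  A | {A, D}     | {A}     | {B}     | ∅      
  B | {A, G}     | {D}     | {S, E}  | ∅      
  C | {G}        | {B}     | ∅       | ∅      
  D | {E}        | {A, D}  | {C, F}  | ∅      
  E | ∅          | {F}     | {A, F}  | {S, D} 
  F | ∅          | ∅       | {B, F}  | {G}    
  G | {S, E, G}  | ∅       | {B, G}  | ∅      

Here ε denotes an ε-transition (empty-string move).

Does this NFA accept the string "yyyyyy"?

Start in {S}.
Read 'y': S→{F, G}; now {F, G}.
Read 'y': F→∅, G→∅; now ∅.
The set is empty and remains empty for the remaining 4 symbols.
The final set ∅ contains no accepting state.

No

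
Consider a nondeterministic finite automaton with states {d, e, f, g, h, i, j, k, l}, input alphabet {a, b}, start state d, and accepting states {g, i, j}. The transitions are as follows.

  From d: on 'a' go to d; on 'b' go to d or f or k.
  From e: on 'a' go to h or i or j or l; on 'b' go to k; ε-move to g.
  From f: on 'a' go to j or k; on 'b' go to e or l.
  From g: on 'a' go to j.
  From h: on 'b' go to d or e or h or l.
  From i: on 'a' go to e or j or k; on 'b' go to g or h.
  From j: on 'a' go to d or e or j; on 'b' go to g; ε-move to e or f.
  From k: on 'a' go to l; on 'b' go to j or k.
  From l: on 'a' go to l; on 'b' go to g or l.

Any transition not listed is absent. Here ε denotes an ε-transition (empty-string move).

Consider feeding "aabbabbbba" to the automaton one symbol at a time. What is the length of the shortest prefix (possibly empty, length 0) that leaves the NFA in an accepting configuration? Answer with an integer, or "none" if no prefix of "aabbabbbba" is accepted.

4

Start in {d}.
Read 'a': d→{d}; now {d}.
Read 'a': d→{d}; now {d}.
Read 'b': d→{d, f, k}; now {d, f, k}.
Read 'b': d→{d, f, k}, f→{e, l}, k→{j, k}; union {d, e, f, j, k, l}; ε-closure = {d, e, f, g, j, k, l}.
None of the earlier sets intersect F, but {d, e, f, g, j, k, l} does.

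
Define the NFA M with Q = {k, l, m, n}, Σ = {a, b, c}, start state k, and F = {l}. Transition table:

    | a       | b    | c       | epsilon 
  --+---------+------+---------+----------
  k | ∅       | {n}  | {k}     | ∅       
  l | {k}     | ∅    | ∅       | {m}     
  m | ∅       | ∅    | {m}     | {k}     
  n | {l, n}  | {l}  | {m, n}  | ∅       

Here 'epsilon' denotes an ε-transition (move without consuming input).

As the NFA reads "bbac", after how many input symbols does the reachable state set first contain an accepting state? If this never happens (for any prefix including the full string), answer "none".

Start in {k}.
Read 'b': {k} → {n}.
Read 'b': {n} → {k, l, m}.
None of the earlier sets intersect F, but {k, l, m} does.

2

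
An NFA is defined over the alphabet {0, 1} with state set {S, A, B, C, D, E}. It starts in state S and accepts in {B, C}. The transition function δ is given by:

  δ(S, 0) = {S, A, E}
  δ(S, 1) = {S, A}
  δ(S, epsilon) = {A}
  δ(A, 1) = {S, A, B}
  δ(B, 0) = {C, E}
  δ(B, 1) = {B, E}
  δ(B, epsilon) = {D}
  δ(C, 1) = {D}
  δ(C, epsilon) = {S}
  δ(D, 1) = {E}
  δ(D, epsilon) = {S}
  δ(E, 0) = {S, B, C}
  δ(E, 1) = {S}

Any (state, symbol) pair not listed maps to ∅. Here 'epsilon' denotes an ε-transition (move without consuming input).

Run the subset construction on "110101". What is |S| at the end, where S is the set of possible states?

5

Start: ε-closure({S}) = {S, A}.
Read '1': S→{S, A}, A→{S, A, B}; union {S, A, B}; ε-closure = {S, A, B, D}.
Read '1': S→{S, A}, A→{S, A, B}, B→{B, E}, D→{E}; union {S, A, B, E}; ε-closure = {S, A, B, D, E}.
Read '0': S→{S, A, E}, A→∅, B→{C, E}, D→∅, E→{S, B, C}; union {S, A, B, C, E}; ε-closure = {S, A, B, C, D, E}.
Read '1': S→{S, A}, A→{S, A, B}, B→{B, E}, C→{D}, D→{E}, E→{S}; now {S, A, B, D, E}.
Read '0': S→{S, A, E}, A→∅, B→{C, E}, D→∅, E→{S, B, C}; union {S, A, B, C, E}; ε-closure = {S, A, B, C, D, E}.
Read '1': S→{S, A}, A→{S, A, B}, B→{B, E}, C→{D}, D→{E}, E→{S}; now {S, A, B, D, E}.
That set has 5 states.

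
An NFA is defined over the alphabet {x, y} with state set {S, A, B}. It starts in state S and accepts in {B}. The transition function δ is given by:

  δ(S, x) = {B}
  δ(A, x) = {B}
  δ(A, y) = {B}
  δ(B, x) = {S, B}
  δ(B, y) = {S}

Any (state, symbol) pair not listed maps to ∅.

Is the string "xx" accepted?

Yes

Start in {S}.
Read 'x': {S} → {B}.
Read 'x': {B} → {S, B}.
The final set {S, B} contains the accepting state B.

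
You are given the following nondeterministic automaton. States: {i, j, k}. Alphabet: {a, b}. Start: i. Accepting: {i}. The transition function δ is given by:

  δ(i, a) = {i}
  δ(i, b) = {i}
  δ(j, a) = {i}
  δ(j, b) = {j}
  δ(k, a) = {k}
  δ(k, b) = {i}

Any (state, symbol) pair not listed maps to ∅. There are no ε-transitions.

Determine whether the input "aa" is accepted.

Yes

Start in {i}.
Read 'a': i→{i}; now {i}.
Read 'a': i→{i}; now {i}.
The final set {i} contains the accepting state i.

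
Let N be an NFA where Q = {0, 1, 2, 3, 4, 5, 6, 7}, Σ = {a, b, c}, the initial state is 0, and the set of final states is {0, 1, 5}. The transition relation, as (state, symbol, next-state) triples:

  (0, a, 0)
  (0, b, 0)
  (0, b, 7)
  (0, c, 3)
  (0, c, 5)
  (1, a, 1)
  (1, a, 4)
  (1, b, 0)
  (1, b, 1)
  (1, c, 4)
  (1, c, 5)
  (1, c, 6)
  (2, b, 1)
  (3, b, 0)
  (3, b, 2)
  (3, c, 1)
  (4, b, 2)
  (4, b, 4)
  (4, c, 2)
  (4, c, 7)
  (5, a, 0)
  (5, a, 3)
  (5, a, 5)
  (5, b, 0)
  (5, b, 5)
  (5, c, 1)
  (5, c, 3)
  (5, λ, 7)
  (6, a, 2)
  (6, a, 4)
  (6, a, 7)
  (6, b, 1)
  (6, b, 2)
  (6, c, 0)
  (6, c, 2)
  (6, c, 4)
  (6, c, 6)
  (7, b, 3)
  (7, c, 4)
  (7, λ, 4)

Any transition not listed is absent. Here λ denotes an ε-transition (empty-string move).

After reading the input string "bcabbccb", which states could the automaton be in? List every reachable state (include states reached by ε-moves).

{0, 1, 2, 3, 4, 5, 7}

Start in {0}.
Read 'b': {0} → {0, 4, 7}.
Read 'c': {0, 4, 7} → {2, 3, 4, 5, 7}.
Read 'a': {2, 3, 4, 5, 7} → {0, 3, 4, 5, 7}.
Read 'b': {0, 3, 4, 5, 7} → {0, 2, 3, 4, 5, 7}.
Read 'b': {0, 2, 3, 4, 5, 7} → {0, 1, 2, 3, 4, 5, 7}.
Read 'c': {0, 1, 2, 3, 4, 5, 7} → {1, 2, 3, 4, 5, 6, 7}.
Read 'c': {1, 2, 3, 4, 5, 6, 7} → {0, 1, 2, 3, 4, 5, 6, 7}.
Read 'b': {0, 1, 2, 3, 4, 5, 6, 7} → {0, 1, 2, 3, 4, 5, 7}.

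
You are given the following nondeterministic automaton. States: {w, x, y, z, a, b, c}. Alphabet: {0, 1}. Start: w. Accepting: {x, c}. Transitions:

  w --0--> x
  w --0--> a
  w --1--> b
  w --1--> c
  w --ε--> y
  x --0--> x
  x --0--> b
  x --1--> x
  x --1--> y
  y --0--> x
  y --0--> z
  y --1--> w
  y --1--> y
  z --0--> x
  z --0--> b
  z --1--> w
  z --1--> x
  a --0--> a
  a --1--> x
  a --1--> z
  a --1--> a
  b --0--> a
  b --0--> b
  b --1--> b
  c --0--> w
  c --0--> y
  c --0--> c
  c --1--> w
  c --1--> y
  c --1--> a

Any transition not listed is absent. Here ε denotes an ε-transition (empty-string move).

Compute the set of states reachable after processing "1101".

{w, x, y, z, a, b, c}

Start: ε-closure({w}) = {w, y}.
Read '1': {w, y} → {w, y, b, c}.
Read '1': {w, y, b, c} → {w, y, a, b, c}.
Read '0': {w, y, a, b, c} → {w, x, y, z, a, b, c}.
Read '1': {w, x, y, z, a, b, c} → {w, x, y, z, a, b, c}.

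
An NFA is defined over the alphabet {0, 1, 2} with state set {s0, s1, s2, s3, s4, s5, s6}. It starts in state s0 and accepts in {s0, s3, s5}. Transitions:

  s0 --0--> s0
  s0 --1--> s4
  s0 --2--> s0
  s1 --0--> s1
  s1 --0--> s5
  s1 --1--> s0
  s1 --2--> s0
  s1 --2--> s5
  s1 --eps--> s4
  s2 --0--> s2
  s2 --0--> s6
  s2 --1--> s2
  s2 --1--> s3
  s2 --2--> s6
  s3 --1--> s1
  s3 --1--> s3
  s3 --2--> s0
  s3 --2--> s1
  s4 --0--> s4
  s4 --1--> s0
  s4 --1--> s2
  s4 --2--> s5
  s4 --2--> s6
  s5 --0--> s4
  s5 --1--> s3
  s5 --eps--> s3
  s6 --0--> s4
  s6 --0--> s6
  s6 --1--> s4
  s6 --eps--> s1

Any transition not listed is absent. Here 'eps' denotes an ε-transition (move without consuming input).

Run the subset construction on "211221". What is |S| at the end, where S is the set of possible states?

Start in {s0}.
Read '2': s0→{s0}; now {s0}.
Read '1': s0→{s4}; now {s4}.
Read '1': s4→{s0, s2}; now {s0, s2}.
Read '2': s0→{s0}, s2→{s6}; union {s0, s6}; ε-closure = {s0, s1, s4, s6}.
Read '2': s0→{s0}, s1→{s0, s5}, s4→{s5, s6}, s6→∅; union {s0, s5, s6}; ε-closure = {s0, s1, s3, s4, s5, s6}.
Read '1': s0→{s4}, s1→{s0}, s3→{s1, s3}, s4→{s0, s2}, s5→{s3}, s6→{s4}; now {s0, s1, s2, s3, s4}.
That set has 5 states.

5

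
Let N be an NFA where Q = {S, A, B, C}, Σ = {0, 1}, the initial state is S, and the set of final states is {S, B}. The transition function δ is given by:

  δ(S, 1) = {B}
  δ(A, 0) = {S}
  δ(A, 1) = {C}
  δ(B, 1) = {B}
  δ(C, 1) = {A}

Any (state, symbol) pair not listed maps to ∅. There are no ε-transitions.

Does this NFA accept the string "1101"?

No

Start in {S}.
Read '1': S→{B}; now {B}.
Read '1': B→{B}; now {B}.
Read '0': B→∅; now ∅.
The set is empty and remains empty for the remaining 1 symbol.
The final set ∅ contains no accepting state.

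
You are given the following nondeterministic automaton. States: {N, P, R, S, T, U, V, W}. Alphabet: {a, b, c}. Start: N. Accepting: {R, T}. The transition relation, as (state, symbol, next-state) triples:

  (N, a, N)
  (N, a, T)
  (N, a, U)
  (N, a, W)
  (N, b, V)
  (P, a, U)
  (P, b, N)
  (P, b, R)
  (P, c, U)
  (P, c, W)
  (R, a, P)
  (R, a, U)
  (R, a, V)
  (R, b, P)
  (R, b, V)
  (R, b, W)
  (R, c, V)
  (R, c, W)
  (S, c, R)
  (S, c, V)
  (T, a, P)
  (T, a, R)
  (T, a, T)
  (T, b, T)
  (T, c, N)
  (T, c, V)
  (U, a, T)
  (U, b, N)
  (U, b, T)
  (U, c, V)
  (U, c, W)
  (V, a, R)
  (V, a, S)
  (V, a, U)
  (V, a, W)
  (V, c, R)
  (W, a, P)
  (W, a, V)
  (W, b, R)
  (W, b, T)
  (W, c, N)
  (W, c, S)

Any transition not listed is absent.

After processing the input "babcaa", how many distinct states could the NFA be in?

8

Start in {N}.
Read 'b': {N} → {V}.
Read 'a': {V} → {R, S, U, W}.
Read 'b': {R, S, U, W} → {N, P, R, T, V, W}.
Read 'c': {N, P, R, T, V, W} → {N, R, S, U, V, W}.
Read 'a': {N, R, S, U, V, W} → {N, P, R, S, T, U, V, W}.
Read 'a': {N, P, R, S, T, U, V, W} → {N, P, R, S, T, U, V, W}.
That set has 8 states.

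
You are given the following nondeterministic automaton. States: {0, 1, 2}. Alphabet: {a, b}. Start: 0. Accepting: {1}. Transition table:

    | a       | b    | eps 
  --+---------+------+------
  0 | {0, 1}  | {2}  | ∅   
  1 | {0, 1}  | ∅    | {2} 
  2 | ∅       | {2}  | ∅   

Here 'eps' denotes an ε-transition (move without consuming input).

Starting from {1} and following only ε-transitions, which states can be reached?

{1, 2}

Begin with {1}.
ε-move 1 → 2; add 2.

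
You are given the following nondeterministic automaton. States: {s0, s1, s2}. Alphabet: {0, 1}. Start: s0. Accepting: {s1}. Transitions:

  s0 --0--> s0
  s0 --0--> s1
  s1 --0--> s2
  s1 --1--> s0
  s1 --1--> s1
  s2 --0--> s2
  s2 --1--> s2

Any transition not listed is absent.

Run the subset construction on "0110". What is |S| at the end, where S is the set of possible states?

Start in {s0}.
Read '0': {s0} → {s0, s1}.
Read '1': {s0, s1} → {s0, s1}.
Read '1': {s0, s1} → {s0, s1}.
Read '0': {s0, s1} → {s0, s1, s2}.
That set has 3 states.

3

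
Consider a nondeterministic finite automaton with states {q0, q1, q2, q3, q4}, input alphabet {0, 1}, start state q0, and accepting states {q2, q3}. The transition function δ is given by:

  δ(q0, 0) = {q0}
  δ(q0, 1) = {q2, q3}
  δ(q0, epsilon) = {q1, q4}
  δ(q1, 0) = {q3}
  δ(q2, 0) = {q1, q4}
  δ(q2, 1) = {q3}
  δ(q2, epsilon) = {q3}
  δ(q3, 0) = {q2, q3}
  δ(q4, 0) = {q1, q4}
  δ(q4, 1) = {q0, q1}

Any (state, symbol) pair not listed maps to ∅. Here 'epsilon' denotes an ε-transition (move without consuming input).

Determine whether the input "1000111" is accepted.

Yes

Start: ε-closure({q0}) = {q0, q1, q4}.
Read '1': q0→{q2, q3}, q1→∅, q4→{q0, q1}; union {q0, q1, q2, q3}; ε-closure = {q0, q1, q2, q3, q4}.
Read '0': q0→{q0}, q1→{q3}, q2→{q1, q4}, q3→{q2, q3}, q4→{q1, q4}; now {q0, q1, q2, q3, q4}.
Read '0': q0→{q0}, q1→{q3}, q2→{q1, q4}, q3→{q2, q3}, q4→{q1, q4}; now {q0, q1, q2, q3, q4}.
Read '0': q0→{q0}, q1→{q3}, q2→{q1, q4}, q3→{q2, q3}, q4→{q1, q4}; now {q0, q1, q2, q3, q4}.
Read '1': q0→{q2, q3}, q1→∅, q2→{q3}, q3→∅, q4→{q0, q1}; union {q0, q1, q2, q3}; ε-closure = {q0, q1, q2, q3, q4}.
Read '1': q0→{q2, q3}, q1→∅, q2→{q3}, q3→∅, q4→{q0, q1}; union {q0, q1, q2, q3}; ε-closure = {q0, q1, q2, q3, q4}.
Read '1': q0→{q2, q3}, q1→∅, q2→{q3}, q3→∅, q4→{q0, q1}; union {q0, q1, q2, q3}; ε-closure = {q0, q1, q2, q3, q4}.
The final set {q0, q1, q2, q3, q4} contains the accepting states q2, q3.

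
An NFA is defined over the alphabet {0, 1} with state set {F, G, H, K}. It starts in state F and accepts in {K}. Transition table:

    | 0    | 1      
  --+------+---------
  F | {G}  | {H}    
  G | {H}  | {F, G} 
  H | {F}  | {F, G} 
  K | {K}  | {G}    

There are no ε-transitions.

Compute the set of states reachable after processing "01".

Start in {F}.
Read '0': F→{G}; now {G}.
Read '1': G→{F, G}; now {F, G}.

{F, G}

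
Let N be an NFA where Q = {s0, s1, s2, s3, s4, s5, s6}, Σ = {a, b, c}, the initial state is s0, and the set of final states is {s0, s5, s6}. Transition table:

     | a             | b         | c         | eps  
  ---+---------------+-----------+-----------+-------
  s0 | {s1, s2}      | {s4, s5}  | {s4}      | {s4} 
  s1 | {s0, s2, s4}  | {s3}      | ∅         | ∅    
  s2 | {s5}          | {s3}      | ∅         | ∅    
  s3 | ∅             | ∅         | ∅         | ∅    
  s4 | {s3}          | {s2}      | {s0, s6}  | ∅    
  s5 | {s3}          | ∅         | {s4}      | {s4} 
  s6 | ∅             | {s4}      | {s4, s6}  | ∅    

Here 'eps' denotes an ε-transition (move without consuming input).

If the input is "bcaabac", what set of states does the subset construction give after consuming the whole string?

{s0, s4, s6}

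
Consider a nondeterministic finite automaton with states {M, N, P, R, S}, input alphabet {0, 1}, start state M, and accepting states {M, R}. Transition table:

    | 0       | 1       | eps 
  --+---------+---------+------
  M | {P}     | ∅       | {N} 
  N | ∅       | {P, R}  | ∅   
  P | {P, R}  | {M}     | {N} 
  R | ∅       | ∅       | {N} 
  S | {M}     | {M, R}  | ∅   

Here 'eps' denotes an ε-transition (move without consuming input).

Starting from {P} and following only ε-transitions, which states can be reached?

Begin with {P}.
ε-move P → N; add N.

{N, P}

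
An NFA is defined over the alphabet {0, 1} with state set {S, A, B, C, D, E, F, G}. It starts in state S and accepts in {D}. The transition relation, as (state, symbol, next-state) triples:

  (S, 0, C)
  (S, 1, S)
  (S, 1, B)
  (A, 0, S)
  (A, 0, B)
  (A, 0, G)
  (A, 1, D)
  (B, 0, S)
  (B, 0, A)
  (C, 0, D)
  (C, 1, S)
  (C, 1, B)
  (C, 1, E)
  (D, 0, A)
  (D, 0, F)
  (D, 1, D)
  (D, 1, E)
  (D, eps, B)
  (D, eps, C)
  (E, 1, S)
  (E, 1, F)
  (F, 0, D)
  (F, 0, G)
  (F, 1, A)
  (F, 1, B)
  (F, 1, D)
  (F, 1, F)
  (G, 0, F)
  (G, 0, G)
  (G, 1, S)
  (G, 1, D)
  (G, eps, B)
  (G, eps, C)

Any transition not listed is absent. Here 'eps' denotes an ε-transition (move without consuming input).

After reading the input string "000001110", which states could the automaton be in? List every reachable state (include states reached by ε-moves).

{S, A, B, C, D, F, G}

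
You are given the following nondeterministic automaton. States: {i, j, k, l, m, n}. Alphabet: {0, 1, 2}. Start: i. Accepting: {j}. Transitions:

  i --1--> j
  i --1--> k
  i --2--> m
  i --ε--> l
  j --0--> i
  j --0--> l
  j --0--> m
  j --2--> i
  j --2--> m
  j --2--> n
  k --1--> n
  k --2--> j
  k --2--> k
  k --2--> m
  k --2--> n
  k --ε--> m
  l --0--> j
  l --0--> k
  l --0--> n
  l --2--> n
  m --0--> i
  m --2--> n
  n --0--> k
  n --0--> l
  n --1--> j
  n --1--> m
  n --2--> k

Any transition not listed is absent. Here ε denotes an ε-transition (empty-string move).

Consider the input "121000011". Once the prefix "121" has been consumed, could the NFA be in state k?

Start: ε-closure({i}) = {i, l}.
Read '1': {i, l} → {j, k, m}.
Read '2': {j, k, m} → {i, j, k, l, m, n}.
Read '1': {i, j, k, l, m, n} → {j, k, m, n}.
State k is in {j, k, m, n}.

Yes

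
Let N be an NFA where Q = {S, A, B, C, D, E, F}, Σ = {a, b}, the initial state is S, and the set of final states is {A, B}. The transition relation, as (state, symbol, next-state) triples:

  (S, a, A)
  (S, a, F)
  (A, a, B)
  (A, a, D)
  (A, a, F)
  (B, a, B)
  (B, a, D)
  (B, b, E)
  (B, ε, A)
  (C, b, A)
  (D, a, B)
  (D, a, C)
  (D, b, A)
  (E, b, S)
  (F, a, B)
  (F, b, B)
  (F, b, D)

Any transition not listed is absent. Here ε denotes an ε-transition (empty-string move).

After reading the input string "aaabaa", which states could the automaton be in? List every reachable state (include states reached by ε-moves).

{A, B, C, D, F}

Start in {S}.
Read 'a': {S} → {A, F}.
Read 'a': {A, F} → {A, B, D, F}.
Read 'a': {A, B, D, F} → {A, B, C, D, F}.
Read 'b': {A, B, C, D, F} → {A, B, D, E}.
Read 'a': {A, B, D, E} → {A, B, C, D, F}.
Read 'a': {A, B, C, D, F} → {A, B, C, D, F}.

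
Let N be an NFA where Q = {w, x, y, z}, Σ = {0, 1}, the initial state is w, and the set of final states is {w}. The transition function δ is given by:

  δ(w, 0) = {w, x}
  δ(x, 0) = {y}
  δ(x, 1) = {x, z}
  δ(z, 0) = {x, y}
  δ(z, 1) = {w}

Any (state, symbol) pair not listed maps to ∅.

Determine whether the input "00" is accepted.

Yes

Start in {w}.
Read '0': {w} → {w, x}.
Read '0': {w, x} → {w, x, y}.
The final set {w, x, y} contains the accepting state w.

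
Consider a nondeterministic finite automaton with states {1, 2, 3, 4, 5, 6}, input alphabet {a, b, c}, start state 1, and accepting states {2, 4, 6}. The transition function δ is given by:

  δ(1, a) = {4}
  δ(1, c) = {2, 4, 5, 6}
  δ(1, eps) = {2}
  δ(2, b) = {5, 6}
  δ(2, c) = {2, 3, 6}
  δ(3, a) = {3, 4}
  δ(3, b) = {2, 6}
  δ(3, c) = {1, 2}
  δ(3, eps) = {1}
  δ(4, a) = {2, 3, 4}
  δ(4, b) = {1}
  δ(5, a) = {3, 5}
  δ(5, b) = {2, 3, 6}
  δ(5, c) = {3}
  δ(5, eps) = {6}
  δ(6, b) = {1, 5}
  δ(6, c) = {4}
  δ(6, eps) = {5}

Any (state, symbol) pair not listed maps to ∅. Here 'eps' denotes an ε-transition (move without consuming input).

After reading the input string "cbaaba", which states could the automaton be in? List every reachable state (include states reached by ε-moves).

Start: ε-closure({1}) = {1, 2}.
Read 'c': 1→{2, 4, 5, 6}, 2→{2, 3, 6}; union {2, 3, 4, 5, 6}; ε-closure = {1, 2, 3, 4, 5, 6}.
Read 'b': 1→∅, 2→{5, 6}, 3→{2, 6}, 4→{1}, 5→{2, 3, 6}, 6→{1, 5}; now {1, 2, 3, 5, 6}.
Read 'a': 1→{4}, 2→∅, 3→{3, 4}, 5→{3, 5}, 6→∅; union {3, 4, 5}; ε-closure = {1, 2, 3, 4, 5, 6}.
Read 'a': 1→{4}, 2→∅, 3→{3, 4}, 4→{2, 3, 4}, 5→{3, 5}, 6→∅; union {2, 3, 4, 5}; ε-closure = {1, 2, 3, 4, 5, 6}.
Read 'b': 1→∅, 2→{5, 6}, 3→{2, 6}, 4→{1}, 5→{2, 3, 6}, 6→{1, 5}; now {1, 2, 3, 5, 6}.
Read 'a': 1→{4}, 2→∅, 3→{3, 4}, 5→{3, 5}, 6→∅; union {3, 4, 5}; ε-closure = {1, 2, 3, 4, 5, 6}.

{1, 2, 3, 4, 5, 6}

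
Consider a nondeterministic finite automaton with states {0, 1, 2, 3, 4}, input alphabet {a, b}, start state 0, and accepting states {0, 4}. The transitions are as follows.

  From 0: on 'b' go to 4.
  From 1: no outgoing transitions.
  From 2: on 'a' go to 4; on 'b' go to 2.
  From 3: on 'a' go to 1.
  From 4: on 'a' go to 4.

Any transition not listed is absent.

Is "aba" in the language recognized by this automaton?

No

Start in {0}.
Read 'a': 0→∅; now ∅.
The set is empty and remains empty for the remaining 2 symbols.
The final set ∅ contains no accepting state.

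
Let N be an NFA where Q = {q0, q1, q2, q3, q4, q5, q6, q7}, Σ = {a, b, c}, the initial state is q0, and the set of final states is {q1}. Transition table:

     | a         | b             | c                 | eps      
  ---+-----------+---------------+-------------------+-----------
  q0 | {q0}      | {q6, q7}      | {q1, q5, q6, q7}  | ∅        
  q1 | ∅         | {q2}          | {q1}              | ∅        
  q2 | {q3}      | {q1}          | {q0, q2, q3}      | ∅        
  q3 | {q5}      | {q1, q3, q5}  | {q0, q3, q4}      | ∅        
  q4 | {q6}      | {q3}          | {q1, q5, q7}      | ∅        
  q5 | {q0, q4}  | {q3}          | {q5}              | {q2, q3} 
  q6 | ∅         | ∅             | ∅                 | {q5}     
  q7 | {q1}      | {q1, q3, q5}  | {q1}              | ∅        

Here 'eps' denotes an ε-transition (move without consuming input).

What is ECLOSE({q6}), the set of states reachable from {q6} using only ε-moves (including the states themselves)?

Begin with {q6}.
ε-move q6 → q5; add q5.
ε-move q5 → q2; add q2.
ε-move q5 → q3; add q3.

{q2, q3, q5, q6}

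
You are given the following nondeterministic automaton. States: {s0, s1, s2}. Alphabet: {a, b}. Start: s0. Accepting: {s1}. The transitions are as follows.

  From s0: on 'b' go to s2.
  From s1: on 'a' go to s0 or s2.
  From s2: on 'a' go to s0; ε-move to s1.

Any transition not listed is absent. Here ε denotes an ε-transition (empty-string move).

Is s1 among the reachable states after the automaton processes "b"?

Yes

Start in {s0}.
Read 'b': {s0} → {s1, s2}.
State s1 is in {s1, s2}.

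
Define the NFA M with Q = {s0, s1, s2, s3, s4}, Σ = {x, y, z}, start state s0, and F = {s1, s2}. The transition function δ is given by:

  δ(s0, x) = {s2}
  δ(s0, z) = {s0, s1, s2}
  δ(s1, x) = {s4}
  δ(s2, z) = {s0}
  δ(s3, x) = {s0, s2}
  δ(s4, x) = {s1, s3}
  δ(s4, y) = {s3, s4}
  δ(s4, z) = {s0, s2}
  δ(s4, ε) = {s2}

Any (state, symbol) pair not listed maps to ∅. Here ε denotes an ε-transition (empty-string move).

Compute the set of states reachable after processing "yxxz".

Start in {s0}.
Read 'y': s0→∅; now ∅.
The set is empty and remains empty for the remaining 3 symbols.

∅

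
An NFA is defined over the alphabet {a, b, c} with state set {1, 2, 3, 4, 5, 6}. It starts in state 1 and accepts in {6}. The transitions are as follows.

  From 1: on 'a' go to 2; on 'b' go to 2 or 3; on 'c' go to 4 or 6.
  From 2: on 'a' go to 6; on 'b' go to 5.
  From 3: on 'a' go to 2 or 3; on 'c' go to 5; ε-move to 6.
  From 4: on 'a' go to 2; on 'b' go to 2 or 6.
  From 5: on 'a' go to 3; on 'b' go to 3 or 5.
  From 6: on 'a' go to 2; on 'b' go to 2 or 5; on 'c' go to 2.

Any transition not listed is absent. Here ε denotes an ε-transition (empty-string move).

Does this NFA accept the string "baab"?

No

Start in {1}.
Read 'b': 1→{2, 3}; union {2, 3}; ε-closure = {2, 3, 6}.
Read 'a': 2→{6}, 3→{2, 3}, 6→{2}; now {2, 3, 6}.
Read 'a': 2→{6}, 3→{2, 3}, 6→{2}; now {2, 3, 6}.
Read 'b': 2→{5}, 3→∅, 6→{2, 5}; now {2, 5}.
The final set {2, 5} contains no accepting state.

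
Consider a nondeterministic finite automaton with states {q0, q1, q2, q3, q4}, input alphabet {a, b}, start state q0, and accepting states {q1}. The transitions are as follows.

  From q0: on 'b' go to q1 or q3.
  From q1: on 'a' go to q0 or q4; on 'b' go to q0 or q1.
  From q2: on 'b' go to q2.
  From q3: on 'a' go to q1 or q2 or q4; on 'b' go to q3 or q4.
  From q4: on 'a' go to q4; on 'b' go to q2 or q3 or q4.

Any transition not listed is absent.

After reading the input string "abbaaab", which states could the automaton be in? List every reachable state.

∅

Start in {q0}.
Read 'a': q0→∅; now ∅.
The set is empty and remains empty for the remaining 6 symbols.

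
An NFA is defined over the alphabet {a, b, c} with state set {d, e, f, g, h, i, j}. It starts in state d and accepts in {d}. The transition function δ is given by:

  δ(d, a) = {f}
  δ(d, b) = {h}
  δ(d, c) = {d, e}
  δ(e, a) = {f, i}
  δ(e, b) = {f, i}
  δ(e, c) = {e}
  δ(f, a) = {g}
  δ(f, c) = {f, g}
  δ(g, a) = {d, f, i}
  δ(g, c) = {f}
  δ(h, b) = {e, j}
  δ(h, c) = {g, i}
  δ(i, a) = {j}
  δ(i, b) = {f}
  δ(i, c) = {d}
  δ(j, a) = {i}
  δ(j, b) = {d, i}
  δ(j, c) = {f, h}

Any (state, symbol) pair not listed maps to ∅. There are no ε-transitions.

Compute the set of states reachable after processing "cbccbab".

Start in {d}.
Read 'c': d→{d, e}; now {d, e}.
Read 'b': d→{h}, e→{f, i}; now {f, h, i}.
Read 'c': f→{f, g}, h→{g, i}, i→{d}; now {d, f, g, i}.
Read 'c': d→{d, e}, f→{f, g}, g→{f}, i→{d}; now {d, e, f, g}.
Read 'b': d→{h}, e→{f, i}, f→∅, g→∅; now {f, h, i}.
Read 'a': f→{g}, h→∅, i→{j}; now {g, j}.
Read 'b': g→∅, j→{d, i}; now {d, i}.

{d, i}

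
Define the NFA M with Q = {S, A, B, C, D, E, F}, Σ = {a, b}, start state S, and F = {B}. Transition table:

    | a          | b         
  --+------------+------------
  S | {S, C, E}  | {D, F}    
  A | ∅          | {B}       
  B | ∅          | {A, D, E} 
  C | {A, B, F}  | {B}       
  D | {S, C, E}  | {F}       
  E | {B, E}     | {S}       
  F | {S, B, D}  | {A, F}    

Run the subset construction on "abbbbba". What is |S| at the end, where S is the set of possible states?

5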